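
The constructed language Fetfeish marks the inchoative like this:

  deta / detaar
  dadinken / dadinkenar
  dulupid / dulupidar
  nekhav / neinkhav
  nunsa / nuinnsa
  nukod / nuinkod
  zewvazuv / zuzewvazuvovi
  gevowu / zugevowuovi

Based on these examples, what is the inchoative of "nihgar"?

deta and nunsa both end in -a yet inflect differently (detaar, nuinnsa), so the final letter is not what conditions the rule; the first letter is.
"nihgar" begins with n-. The stems beginning with n- (nekhav → neinkhav, nunsa → nuinnsa, nukod → nuinkod) insert -in- after the first vowel.
So nihgar → niinhgar.

niinhgar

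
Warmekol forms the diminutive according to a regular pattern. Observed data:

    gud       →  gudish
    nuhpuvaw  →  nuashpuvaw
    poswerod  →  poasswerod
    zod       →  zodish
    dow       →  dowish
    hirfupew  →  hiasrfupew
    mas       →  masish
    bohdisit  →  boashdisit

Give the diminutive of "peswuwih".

peasswuwih

dow and hirfupew both end in -w yet inflect differently (dowish, hiasrfupew), so the final letter is not what conditions the rule; the number of vowels is.
"peswuwih" has 3 vowels. The stems with 3 vowels (bohdisit → boashdisit, hirfupew → hiasrfupew, poswerod → poasswerod) insert -as- after the first vowel.
The other pattern: stems with 1 vowel add -ish.
So peswuwih → peasswuwih.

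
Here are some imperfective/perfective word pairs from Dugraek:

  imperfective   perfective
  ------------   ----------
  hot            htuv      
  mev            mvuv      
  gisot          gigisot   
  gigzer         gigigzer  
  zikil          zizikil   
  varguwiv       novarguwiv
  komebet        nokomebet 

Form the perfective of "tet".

"tet" has 1 vowel. The stems with 1 vowel (hot → htuv, mev → mvuv) delete the last vowel and add -uv.
The other patterns: stems with 2 vowels repeat the first consonant+vowel as a prefix; stems with 3 vowels add the prefix no-.
So tet → ttuv.

ttuv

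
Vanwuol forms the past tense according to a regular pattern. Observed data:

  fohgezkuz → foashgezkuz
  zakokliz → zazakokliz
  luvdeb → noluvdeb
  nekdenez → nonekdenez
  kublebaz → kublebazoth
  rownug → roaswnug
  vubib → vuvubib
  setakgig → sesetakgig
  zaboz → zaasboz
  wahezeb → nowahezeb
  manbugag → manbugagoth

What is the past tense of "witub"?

wiastub

kublebaz and nekdenez both end in -z yet inflect differently (kublebazoth, nonekdenez), so the final letter is not what conditions the rule; the last vowel is.
"witub" has last vowel 'u'. The stems whose last vowel is 'u' (rownug → roaswnug, fohgezkuz → foashgezkuz) insert -as- after the first vowel.
So witub → wiastub.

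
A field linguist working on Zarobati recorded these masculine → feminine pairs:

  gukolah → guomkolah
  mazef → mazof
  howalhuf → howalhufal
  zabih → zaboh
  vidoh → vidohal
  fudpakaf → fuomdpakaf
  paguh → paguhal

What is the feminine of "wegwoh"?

wegwohal

gukolah and paguh both end in -h yet inflect differently (guomkolah, paguhal), so the final letter is not what conditions the rule; the last vowel is.
"wegwoh" has last vowel 'o'. The one such stem in the data (vidoh → vidohal) adds -al, so the same rule applies.
So wegwoh → wegwohal.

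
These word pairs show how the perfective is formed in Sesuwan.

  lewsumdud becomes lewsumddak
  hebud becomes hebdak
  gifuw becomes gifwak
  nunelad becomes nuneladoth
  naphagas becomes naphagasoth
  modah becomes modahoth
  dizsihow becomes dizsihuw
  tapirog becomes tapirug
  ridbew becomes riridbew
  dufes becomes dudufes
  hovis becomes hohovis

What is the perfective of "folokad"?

lewsumdud and nunelad both end in -d yet inflect differently (lewsumddak, nuneladoth), so the final letter is not what conditions the rule; the last vowel is.
"folokad" has last vowel 'a'. The stems whose last vowel is 'a' (nunelad → nuneladoth, naphagas → naphagasoth, modah → modahoth) add -oth.
The other patterns: stems whose last vowel is 'u' delete the last vowel and add -ak; stems whose last vowel is 'o' change the last vowel to 'u'; stems whose last vowel is 'e' or 'i' repeat the first consonant+vowel as a prefix.
So folokad → folokadoth.

folokadoth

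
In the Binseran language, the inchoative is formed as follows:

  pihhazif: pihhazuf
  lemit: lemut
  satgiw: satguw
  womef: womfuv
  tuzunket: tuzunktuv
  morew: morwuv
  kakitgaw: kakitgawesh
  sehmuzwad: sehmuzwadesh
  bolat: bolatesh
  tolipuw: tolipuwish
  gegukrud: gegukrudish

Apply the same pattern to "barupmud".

barupmudish

"barupmud" has last vowel 'u'. The stems whose last vowel is 'u' (tolipuw → tolipuwish, gegukrud → gegukrudish) add -ish.
The other patterns: stems whose last vowel is 'i' change the last vowel to 'u'; stems whose last vowel is 'e' delete the last vowel and add -uv; stems whose last vowel is 'a' add -esh.
So barupmud → barupmudish.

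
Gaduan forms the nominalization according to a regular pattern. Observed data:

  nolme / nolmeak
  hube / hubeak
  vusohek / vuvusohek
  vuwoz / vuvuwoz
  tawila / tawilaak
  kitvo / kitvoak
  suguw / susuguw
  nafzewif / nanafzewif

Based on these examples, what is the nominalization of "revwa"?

vuwoz and kitvo both have last vowel 'o' yet inflect differently (vuvuwoz, kitvoak), so the last vowel is not what conditions the rule; whether the stem ends in a vowel or a consonant is.
"revwa" ends in a vowel. The stems ending in a vowel (kitvo → kitvoak, hube → hubeak, tawila → tawilaak) add -ak.
The other pattern: stems ending in a consonant repeat the first consonant+vowel as a prefix.
So revwa → revwaak.

revwaak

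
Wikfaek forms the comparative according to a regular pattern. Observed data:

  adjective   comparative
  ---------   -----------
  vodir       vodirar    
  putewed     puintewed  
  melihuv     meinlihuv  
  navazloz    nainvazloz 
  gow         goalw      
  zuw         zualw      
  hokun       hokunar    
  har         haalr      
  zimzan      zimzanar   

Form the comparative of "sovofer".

"sovofer" has 3 vowels. The stems with 3 vowels (navazloz → nainvazloz, putewed → puintewed, melihuv → meinlihuv) insert -in- after the first vowel.
So sovofer → soinvofer.

soinvofer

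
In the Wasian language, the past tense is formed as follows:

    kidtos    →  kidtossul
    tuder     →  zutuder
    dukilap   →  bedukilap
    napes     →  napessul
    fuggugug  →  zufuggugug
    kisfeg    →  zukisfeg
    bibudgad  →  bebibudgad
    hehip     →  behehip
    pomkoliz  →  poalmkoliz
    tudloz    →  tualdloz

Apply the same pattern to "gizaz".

"gizaz" ends in -z. The stems ending in -z (pomkoliz → poalmkoliz, tudloz → tualdloz) insert -al- after the first vowel.
The other patterns: stems ending in -g or -r add the prefix zu-; stems ending in -s double the final consonant and add -ul; stems ending in -d or -p add the prefix be-.
So gizaz → gialzaz.

gialzaz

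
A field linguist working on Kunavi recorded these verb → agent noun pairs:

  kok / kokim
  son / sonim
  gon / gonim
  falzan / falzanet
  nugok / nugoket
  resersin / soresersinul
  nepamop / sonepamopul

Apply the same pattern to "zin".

zinim

"zin" has 1 vowel. The stems with 1 vowel (kok → kokim, son → sonim, gon → gonim) add -im.
So zin → zinim.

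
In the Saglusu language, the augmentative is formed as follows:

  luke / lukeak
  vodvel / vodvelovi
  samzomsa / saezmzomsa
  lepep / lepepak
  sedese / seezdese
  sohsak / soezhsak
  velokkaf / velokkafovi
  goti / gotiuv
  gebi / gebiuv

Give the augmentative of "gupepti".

luke and sedese both end in -e yet inflect differently (lukeak, seezdese), so the final letter is not what conditions the rule; the first letter is.
"gupepti" begins with g-. The stems beginning with g- (gebi → gebiuv, goti → gotiuv) add -uv.
So gupepti → gupeptiuv.

gupeptiuv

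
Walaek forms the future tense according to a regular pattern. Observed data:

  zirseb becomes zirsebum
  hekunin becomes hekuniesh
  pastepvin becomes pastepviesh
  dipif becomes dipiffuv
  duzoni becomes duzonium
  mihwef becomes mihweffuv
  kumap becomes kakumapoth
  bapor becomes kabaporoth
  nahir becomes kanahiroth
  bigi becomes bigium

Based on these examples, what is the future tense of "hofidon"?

pastepvin and dipif both have last vowel 'i' yet inflect differently (pastepviesh, dipiffuv), so the last vowel is not what conditions the rule; the final letter is.
"hofidon" ends in -n. The stems ending in -n (pastepvin → pastepviesh, hekunin → hekuniesh) drop the final letter and add -esh.
So hofidon → hofidoesh.

hofidoesh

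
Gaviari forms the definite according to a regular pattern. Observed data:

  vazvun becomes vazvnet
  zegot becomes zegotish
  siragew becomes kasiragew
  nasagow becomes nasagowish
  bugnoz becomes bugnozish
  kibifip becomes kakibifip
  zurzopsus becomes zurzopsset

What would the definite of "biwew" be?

nasagow and siragew both end in -w yet inflect differently (nasagowish, kasiragew), so the final letter is not what conditions the rule; the last vowel is.
"biwew" has last vowel 'e'. The one such stem in the data (siragew → kasiragew) adds the prefix ka-, so the same rule applies.
So biwew → kabiwew.

kabiwew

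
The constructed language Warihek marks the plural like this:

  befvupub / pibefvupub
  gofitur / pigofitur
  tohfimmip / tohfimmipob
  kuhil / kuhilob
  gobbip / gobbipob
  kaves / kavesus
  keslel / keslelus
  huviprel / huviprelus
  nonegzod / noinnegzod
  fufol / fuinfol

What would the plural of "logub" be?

kuhil and keslel both end in -l yet inflect differently (kuhilob, keslelus), so the final letter is not what conditions the rule; the last vowel is.
"logub" has last vowel 'u'. The stems whose last vowel is 'u' (befvupub → pibefvupub, gofitur → pigofitur) add the prefix pi-.
The other patterns: stems whose last vowel is 'i' add -ob; stems whose last vowel is 'e' add -us; stems whose last vowel is 'o' insert -in- after the first vowel.
So logub → pilogub.

pilogub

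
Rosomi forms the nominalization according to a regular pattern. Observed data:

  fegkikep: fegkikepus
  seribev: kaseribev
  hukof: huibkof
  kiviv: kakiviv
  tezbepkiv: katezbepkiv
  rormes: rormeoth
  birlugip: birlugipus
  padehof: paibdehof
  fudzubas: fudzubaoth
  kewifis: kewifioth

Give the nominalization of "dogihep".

rormes and fegkikep both have last vowel 'e' yet inflect differently (rormeoth, fegkikepus), so the last vowel is not what conditions the rule; the final letter is.
"dogihep" ends in -p. The stems ending in -p (fegkikep → fegkikepus, birlugip → birlugipus) add -us.
The other patterns: stems ending in -f insert -ib- after the first vowel; stems ending in -s drop the final letter and add -oth; stems ending in -v add the prefix ka-.
So dogihep → dogihepus.

dogihepus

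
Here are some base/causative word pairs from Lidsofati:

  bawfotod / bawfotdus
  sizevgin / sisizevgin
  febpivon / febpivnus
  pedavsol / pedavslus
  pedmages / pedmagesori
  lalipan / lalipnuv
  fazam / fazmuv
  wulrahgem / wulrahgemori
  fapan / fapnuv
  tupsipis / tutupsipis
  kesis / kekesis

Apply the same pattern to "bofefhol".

bofefhlus

febpivon and fapan both end in -n yet inflect differently (febpivnus, fapnuv), so the final letter is not what conditions the rule; the last vowel is.
"bofefhol" has last vowel 'o'. The stems whose last vowel is 'o' (bawfotod → bawfotdus, febpivon → febpivnus, pedavsol → pedavslus) delete the last vowel and add -us.
So bofefhol → bofefhlus.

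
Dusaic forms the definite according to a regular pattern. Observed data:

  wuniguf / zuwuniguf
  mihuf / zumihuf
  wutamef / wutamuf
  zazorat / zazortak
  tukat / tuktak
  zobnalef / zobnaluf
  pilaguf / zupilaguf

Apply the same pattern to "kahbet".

wutamef and mihuf both end in -f yet inflect differently (wutamuf, zumihuf), so the final letter is not what conditions the rule; the last vowel is.
"kahbet" has last vowel 'e'. The stems whose last vowel is 'e' (wutamef → wutamuf, zobnalef → zobnaluf) change the last vowel to 'u'.
So kahbet → kahbut.

kahbut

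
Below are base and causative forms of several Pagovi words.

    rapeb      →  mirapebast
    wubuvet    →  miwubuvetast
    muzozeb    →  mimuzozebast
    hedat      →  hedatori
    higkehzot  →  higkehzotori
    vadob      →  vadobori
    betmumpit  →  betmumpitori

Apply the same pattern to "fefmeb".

"fefmeb" has last vowel 'e'. The stems whose last vowel is 'e' (rapeb → mirapebast, wubuvet → miwubuvetast, muzozeb → mimuzozebast) add mi- … -ast around the stem.
So fefmeb → mifefmebast.

mifefmebast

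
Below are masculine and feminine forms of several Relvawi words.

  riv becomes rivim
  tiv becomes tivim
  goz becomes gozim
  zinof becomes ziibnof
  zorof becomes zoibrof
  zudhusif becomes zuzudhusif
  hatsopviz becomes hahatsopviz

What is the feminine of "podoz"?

poibdoz

zinof and zudhusif both end in -f yet inflect differently (ziibnof, zuzudhusif), so the final letter is not what conditions the rule; the number of vowels is.
"podoz" has 2 vowels. The stems with 2 vowels (zinof → ziibnof, zorof → zoibrof) insert -ib- after the first vowel.
So podoz → poibdoz.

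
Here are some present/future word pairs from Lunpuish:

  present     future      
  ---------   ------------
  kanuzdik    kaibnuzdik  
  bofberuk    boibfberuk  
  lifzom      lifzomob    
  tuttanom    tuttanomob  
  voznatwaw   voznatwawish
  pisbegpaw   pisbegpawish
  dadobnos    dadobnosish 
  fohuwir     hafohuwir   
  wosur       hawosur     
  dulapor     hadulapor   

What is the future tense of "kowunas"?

"kowunas" ends in -s. The one such stem in the data (dadobnos → dadobnosish) adds -ish, so the same rule applies.
The other patterns: stems ending in -k insert -ib- after the first vowel; stems ending in -m add -ob; stems ending in -r add the prefix ha-.
So kowunas → kowunasish.

kowunasish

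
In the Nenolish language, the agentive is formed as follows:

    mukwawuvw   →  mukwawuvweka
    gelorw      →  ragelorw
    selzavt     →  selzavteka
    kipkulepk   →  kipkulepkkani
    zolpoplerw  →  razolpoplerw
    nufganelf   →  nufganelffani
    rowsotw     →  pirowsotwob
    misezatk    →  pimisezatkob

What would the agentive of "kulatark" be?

rakulatark

"kulatark" has second-to-last letter 'r'. The stems whose second-to-last letter is 'r' (gelorw → ragelorw, zolpoplerw → razolpoplerw) add the prefix ra-.
The other patterns: stems whose second-to-last letter is 'v' add -eka; stems whose second-to-last letter is 'l' or 'p' double the final consonant and add -ani; stems whose second-to-last letter is 't' add pi- … -ob around the stem.
So kulatark → rakulatark.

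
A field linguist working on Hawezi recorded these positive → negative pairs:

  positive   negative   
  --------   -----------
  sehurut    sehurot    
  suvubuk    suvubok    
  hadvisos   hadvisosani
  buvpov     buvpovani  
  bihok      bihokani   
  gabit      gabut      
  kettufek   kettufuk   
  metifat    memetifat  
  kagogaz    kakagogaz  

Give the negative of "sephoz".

sephozani

suvubuk and bihok both end in -k yet inflect differently (suvubok, bihokani), so the final letter is not what conditions the rule; the last vowel is.
"sephoz" has last vowel 'o'. The stems whose last vowel is 'o' (hadvisos → hadvisosani, buvpov → buvpovani, bihok → bihokani) add -ani.
The other patterns: stems whose last vowel is 'u' change the last vowel to 'o'; stems whose last vowel is 'e' or 'i' change the last vowel to 'u'; stems whose last vowel is 'a' repeat the first consonant+vowel as a prefix.
So sephoz → sephozani.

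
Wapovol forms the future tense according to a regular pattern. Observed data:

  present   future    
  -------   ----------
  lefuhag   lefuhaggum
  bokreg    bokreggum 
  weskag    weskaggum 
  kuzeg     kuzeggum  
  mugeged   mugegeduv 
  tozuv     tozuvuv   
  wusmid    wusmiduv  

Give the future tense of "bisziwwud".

"bisziwwud" ends in -d. The stems ending in -d (mugeged → mugegeduv, wusmid → wusmiduv) add -uv.
So bisziwwud → bisziwwuduv.

bisziwwuduv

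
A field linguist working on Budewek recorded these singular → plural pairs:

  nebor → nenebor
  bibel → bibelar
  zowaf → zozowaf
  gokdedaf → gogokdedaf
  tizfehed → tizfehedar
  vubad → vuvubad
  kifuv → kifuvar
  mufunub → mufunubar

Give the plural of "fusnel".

fusnelar

tizfehed and vubad both end in -d yet inflect differently (tizfehedar, vuvubad), so the final letter is not what conditions the rule; the last vowel is.
"fusnel" has last vowel 'e'. The stems whose last vowel is 'e' (bibel → bibelar, tizfehed → tizfehedar) add -ar.
So fusnel → fusnelar.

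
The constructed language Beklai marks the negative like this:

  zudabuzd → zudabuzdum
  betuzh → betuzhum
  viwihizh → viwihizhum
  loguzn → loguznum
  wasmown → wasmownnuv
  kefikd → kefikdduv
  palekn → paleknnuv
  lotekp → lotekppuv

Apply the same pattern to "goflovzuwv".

loguzn and wasmown both end in -n yet inflect differently (loguznum, wasmownnuv), so the final letter is not what conditions the rule; the second-to-last letter is.
"goflovzuwv" has second-to-last letter 'w'. The one such stem in the data (wasmown → wasmownnuv) doubles the final consonant and adds -uv (as do kefikd, palekn), so the same rule applies.
The other pattern: stems whose second-to-last letter is 'z' add -um.
So goflovzuwv → goflovzuwvvuv.

goflovzuwvvuv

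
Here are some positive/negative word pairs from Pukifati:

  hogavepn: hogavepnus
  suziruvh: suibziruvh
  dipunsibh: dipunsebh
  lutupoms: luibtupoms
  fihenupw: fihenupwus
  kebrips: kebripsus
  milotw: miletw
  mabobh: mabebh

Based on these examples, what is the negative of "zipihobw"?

fihenupw and milotw both end in -w yet inflect differently (fihenupwus, miletw), so the final letter is not what conditions the rule; the second-to-last letter is.
"zipihobw" has second-to-last letter 'b'. The stems whose second-to-last letter is 'b' (mabobh → mabebh, dipunsibh → dipunsebh) change the last vowel to 'e'.
The other patterns: stems whose second-to-last letter is 'p' add -us; stems whose second-to-last letter is 'm' or 'v' insert -ib- after the first vowel.
So zipihobw → zipihebw.

zipihebw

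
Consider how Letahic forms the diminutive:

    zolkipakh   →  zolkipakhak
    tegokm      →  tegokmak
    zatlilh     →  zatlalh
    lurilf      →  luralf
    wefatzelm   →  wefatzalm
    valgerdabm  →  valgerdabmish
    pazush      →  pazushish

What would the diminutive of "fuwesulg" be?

fuwesalg

zolkipakh and zatlilh both end in -h yet inflect differently (zolkipakhak, zatlalh), so the final letter is not what conditions the rule; the second-to-last letter is.
"fuwesulg" has second-to-last letter 'l'. The stems whose second-to-last letter is 'l' (zatlilh → zatlalh, lurilf → luralf, wefatzelm → wefatzalm) change the last vowel to 'a'.
So fuwesulg → fuwesalg.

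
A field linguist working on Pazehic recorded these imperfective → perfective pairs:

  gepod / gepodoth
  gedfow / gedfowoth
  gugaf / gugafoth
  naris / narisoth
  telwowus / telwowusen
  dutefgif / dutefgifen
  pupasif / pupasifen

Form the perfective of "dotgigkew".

naris and telwowus both end in -s yet inflect differently (narisoth, telwowusen), so the final letter is not what conditions the rule; the number of vowels is.
"dotgigkew" has 3 vowels. The stems with 3 vowels (telwowus → telwowusen, dutefgif → dutefgifen, pupasif → pupasifen) add -en.
The other pattern: stems with 2 vowels add -oth.
So dotgigkew → dotgigkewen.

dotgigkewen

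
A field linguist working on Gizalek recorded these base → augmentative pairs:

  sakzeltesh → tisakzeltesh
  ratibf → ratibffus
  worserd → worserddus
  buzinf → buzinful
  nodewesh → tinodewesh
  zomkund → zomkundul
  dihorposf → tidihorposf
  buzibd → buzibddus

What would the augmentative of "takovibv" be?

buzinf and dihorposf both end in -f yet inflect differently (buzinful, tidihorposf), so the final letter is not what conditions the rule; the second-to-last letter is.
"takovibv" has second-to-last letter 'b'. The stems whose second-to-last letter is 'b' (buzibd → buzibddus, ratibf → ratibffus) double the final consonant and add -us.
So takovibv → takovibvvus.

takovibvvus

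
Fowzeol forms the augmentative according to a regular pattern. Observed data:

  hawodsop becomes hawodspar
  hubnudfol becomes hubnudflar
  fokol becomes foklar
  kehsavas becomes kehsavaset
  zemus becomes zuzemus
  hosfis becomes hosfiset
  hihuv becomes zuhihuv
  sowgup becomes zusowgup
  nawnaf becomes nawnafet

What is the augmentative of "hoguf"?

sowgup and hawodsop both end in -p yet inflect differently (zusowgup, hawodspar), so the final letter is not what conditions the rule; the last vowel is.
"hoguf" has last vowel 'u'. The stems whose last vowel is 'u' (sowgup → zusowgup, hihuv → zuhihuv, zemus → zuzemus) add the prefix zu-.
So hoguf → zuhoguf.

zuhoguf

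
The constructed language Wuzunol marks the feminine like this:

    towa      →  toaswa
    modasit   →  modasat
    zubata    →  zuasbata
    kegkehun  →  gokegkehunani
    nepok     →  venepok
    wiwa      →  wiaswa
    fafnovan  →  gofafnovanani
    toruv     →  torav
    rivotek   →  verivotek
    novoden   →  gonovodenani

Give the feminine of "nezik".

novoden and rivotek both have last vowel 'e' yet inflect differently (gonovodenani, verivotek), so the last vowel is not what conditions the rule; the final letter is.
"nezik" ends in -k. The stems ending in -k (rivotek → verivotek, nepok → venepok) add the prefix ve-.
The other patterns: stems ending in -n add go- … -ani around the stem; stems ending in -a insert -as- after the first vowel; stems ending in -t or -v change the last vowel to 'a'.
So nezik → venezik.

venezik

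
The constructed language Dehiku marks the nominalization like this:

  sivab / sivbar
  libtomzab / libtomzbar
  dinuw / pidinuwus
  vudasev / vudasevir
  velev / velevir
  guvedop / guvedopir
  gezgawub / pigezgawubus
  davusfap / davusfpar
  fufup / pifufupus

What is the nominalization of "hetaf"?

hetfar

gezgawub and sivab both end in -b yet inflect differently (pigezgawubus, sivbar), so the final letter is not what conditions the rule; the last vowel is.
"hetaf" has last vowel 'a'. The stems whose last vowel is 'a' (sivab → sivbar, libtomzab → libtomzbar, davusfap → davusfpar) delete the last vowel and add -ar.
The other patterns: stems whose last vowel is 'u' add pi- … -us around the stem; stems whose last vowel is 'e' or 'o' add -ir.
So hetaf → hetfar.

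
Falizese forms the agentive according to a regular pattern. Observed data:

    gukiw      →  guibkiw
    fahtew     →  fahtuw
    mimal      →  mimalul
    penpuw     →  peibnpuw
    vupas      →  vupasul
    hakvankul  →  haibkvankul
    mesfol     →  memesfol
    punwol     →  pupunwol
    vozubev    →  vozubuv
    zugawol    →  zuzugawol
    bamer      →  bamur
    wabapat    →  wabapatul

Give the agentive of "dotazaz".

mesfol and hakvankul both end in -l yet inflect differently (memesfol, haibkvankul), so the final letter is not what conditions the rule; the last vowel is.
"dotazaz" has last vowel 'a'. The stems whose last vowel is 'a' (wabapat → wabapatul, mimal → mimalul, vupas → vupasul) add -ul.
The other patterns: stems whose last vowel is 'o' repeat the first consonant+vowel as a prefix; stems whose last vowel is 'i' or 'u' insert -ib- after the first vowel; stems whose last vowel is 'e' change the last vowel to 'u'.
So dotazaz → dotazazul.

dotazazul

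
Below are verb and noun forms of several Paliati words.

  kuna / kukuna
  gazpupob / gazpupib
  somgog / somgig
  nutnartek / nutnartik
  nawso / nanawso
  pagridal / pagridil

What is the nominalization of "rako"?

rarako

"rako" ends in a vowel. The stems ending in a vowel (kuna → kukuna, nawso → nanawso) repeat the first consonant+vowel as a prefix.
So rako → rarako.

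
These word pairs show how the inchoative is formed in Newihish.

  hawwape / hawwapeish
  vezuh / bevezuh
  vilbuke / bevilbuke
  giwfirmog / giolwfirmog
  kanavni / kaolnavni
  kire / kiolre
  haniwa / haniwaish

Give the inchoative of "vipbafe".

hawwape and vilbuke both end in -e yet inflect differently (hawwapeish, bevilbuke), so the final letter is not what conditions the rule; the first letter is.
"vipbafe" begins with v-. The stems beginning with v- (vezuh → bevezuh, vilbuke → bevilbuke) add the prefix be-.
The other patterns: stems beginning with h- add -ish; stems beginning with g- or k- insert -ol- after the first vowel.
So vipbafe → bevipbafe.

bevipbafe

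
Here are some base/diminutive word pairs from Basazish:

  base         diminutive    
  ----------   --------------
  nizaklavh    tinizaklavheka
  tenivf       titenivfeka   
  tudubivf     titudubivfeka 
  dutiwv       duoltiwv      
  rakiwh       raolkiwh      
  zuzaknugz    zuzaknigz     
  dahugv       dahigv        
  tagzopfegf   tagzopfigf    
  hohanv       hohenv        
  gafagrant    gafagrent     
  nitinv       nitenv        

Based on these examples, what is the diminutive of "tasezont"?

"tasezont" has second-to-last letter 'n'. The stems whose second-to-last letter is 'n' (hohanv → hohenv, gafagrant → gafagrent, nitinv → nitenv) change the last vowel to 'e'.
So tasezont → tasezent.

tasezent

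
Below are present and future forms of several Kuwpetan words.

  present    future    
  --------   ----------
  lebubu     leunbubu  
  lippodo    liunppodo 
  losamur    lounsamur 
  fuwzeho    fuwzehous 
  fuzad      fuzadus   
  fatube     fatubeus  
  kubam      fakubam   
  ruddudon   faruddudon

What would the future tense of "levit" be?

"levit" begins with l-. The stems beginning with l- (lebubu → leunbubu, lippodo → liunppodo, losamur → lounsamur) insert -un- after the first vowel.
So levit → leunvit.

leunvit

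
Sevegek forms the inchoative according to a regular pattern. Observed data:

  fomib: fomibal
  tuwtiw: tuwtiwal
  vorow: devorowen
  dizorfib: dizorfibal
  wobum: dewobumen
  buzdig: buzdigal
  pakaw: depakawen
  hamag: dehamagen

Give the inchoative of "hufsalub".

dehufsaluben

"hufsalub" has last vowel 'u'. The one such stem in the data (wobum → dewobumen) adds de- … -en around the stem, so the same rule applies.
The other pattern: stems whose last vowel is 'i' add -al.
So hufsalub → dehufsaluben.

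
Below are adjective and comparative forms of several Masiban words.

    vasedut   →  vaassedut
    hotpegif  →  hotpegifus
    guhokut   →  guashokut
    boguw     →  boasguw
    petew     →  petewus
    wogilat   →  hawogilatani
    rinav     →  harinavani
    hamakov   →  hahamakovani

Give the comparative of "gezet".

gezetus

petew and boguw both end in -w yet inflect differently (petewus, boasguw), so the final letter is not what conditions the rule; the last vowel is.
"gezet" has last vowel 'e'. The one such stem in the data (petew → petewus) adds -us, so the same rule applies.
The other patterns: stems whose last vowel is 'u' insert -as- after the first vowel; stems whose last vowel is 'a' or 'o' add ha- … -ani around the stem.
So gezet → gezetus.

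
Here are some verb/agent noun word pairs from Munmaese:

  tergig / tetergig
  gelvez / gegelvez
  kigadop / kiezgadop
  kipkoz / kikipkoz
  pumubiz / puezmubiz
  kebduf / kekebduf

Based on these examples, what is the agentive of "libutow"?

pumubiz and kipkoz both end in -z yet inflect differently (puezmubiz, kikipkoz), so the final letter is not what conditions the rule; the number of vowels is.
"libutow" has 3 vowels. The stems with 3 vowels (kigadop → kiezgadop, pumubiz → puezmubiz) insert -ez- after the first vowel.
The other pattern: stems with 2 vowels repeat the first consonant+vowel as a prefix.
So libutow → liezbutow.

liezbutow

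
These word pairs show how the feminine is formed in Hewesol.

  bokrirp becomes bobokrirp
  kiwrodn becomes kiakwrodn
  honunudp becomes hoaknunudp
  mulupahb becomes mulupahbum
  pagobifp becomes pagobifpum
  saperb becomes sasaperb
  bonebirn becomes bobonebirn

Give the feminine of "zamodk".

"zamodk" has second-to-last letter 'd'. The stems whose second-to-last letter is 'd' (honunudp → hoaknunudp, kiwrodn → kiakwrodn) insert -ak- after the first vowel.
The other patterns: stems whose second-to-last letter is 'r' repeat the first consonant+vowel as a prefix; stems whose second-to-last letter is 'f' or 'h' add -um.
So zamodk → zaakmodk.

zaakmodk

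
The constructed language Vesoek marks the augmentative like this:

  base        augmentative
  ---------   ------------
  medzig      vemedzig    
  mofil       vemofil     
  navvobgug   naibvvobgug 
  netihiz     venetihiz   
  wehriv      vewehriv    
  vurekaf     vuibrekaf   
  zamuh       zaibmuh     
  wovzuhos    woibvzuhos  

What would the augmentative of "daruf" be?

"daruf" has last vowel 'u'. The stems whose last vowel is 'u' (navvobgug → naibvvobgug, zamuh → zaibmuh) insert -ib- after the first vowel.
So daruf → daibruf.

daibruf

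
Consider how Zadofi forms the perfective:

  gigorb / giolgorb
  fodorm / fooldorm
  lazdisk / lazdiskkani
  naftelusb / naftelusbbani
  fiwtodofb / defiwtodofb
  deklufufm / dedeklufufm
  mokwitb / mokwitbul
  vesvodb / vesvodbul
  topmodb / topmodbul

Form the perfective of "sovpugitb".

gigorb and naftelusb both end in -b yet inflect differently (giolgorb, naftelusbbani), so the final letter is not what conditions the rule; the second-to-last letter is.
"sovpugitb" has second-to-last letter 't'. The one such stem in the data (mokwitb → mokwitbul) adds -ul, so the same rule applies.
The other patterns: stems whose second-to-last letter is 'r' insert -ol- after the first vowel; stems whose second-to-last letter is 's' double the final consonant and add -ani; stems whose second-to-last letter is 'f' add the prefix de-.
So sovpugitb → sovpugitbul.

sovpugitbul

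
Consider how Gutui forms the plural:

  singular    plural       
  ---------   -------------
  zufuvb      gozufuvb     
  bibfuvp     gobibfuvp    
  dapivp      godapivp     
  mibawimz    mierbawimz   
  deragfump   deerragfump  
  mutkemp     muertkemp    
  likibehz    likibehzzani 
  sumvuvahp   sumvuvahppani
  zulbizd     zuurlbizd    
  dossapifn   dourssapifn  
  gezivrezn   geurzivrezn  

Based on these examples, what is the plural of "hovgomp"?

bibfuvp and deragfump both end in -p yet inflect differently (gobibfuvp, deerragfump), so the final letter is not what conditions the rule; the second-to-last letter is.
"hovgomp" has second-to-last letter 'm'. The stems whose second-to-last letter is 'm' (mibawimz → mierbawimz, deragfump → deerragfump, mutkemp → muertkemp) insert -er- after the first vowel.
So hovgomp → hoervgomp.

hoervgomp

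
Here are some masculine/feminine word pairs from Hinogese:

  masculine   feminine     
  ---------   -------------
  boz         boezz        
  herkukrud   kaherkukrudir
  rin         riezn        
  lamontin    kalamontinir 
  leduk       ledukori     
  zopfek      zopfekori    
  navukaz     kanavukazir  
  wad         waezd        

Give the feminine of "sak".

saezk

wad and herkukrud both end in -d yet inflect differently (waezd, kaherkukrudir), so the final letter is not what conditions the rule; the number of vowels is.
"sak" has 1 vowel. The stems with 1 vowel (wad → waezd, boz → boezz, rin → riezn) insert -ez- after the first vowel.
So sak → saezk.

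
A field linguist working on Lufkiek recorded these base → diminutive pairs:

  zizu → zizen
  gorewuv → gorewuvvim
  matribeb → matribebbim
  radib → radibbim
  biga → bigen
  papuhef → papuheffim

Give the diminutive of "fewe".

gorewuv and zizu both have last vowel 'u' yet inflect differently (gorewuvvim, zizen), so the last vowel is not what conditions the rule; whether the stem ends in a vowel or a consonant is.
"fewe" ends in a vowel. The stems ending in a vowel (zizu → zizen, biga → bigen) drop the final letter and add -en.
The other pattern: stems ending in a consonant double the final consonant and add -im.
So fewe → fewen.

fewen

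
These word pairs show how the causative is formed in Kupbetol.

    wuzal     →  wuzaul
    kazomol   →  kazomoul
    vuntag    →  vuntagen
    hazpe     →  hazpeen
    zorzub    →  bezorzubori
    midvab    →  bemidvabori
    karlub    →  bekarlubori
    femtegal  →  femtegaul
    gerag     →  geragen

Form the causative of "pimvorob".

femtegal and midvab both have last vowel 'a' yet inflect differently (femtegaul, bemidvabori), so the last vowel is not what conditions the rule; the final letter is.
"pimvorob" ends in -b. The stems ending in -b (zorzub → bezorzubori, karlub → bekarlubori, midvab → bemidvabori) add be- … -ori around the stem.
The other patterns: stems ending in -l drop the final letter and add -ul; stems ending in -e or -g add -en.
So pimvorob → bepimvorobori.

bepimvorobori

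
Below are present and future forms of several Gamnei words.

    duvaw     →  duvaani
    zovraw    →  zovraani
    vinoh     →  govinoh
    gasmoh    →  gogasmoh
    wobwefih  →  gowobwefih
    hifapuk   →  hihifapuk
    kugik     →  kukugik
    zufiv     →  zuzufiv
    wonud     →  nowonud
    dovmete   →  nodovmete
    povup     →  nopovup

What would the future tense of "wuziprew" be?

wobwefih and kugik both have last vowel 'i' yet inflect differently (gowobwefih, kukugik), so the last vowel is not what conditions the rule; the final letter is.
"wuziprew" ends in -w. The stems ending in -w (duvaw → duvaani, zovraw → zovraani) drop the final letter and add -ani.
The other patterns: stems ending in -h add the prefix go-; stems ending in -k or -v repeat the first consonant+vowel as a prefix; stems ending in -d, -e or -p add the prefix no-.
So wuziprew → wuzipreani.

wuzipreani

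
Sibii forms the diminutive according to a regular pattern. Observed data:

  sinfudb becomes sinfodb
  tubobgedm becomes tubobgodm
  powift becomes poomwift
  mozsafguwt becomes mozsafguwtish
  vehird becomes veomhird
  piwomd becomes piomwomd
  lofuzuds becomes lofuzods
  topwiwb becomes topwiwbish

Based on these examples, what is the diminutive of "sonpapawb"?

sinfudb and topwiwb both end in -b yet inflect differently (sinfodb, topwiwbish), so the final letter is not what conditions the rule; the second-to-last letter is.
"sonpapawb" has second-to-last letter 'w'. The stems whose second-to-last letter is 'w' (topwiwb → topwiwbish, mozsafguwt → mozsafguwtish) add -ish.
The other patterns: stems whose second-to-last letter is 'd' change the last vowel to 'o'; stems whose second-to-last letter is 'f', 'm' or 'r' insert -om- after the first vowel.
So sonpapawb → sonpapawbish.

sonpapawbish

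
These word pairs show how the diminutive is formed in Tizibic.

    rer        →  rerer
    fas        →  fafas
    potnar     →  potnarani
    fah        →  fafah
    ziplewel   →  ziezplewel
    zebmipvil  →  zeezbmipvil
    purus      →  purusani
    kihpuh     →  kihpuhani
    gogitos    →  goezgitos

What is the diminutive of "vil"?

fas and purus both end in -s yet inflect differently (fafas, purusani), so the final letter is not what conditions the rule; the number of vowels is.
"vil" has 1 vowel. The stems with 1 vowel (fah → fafah, fas → fafas, rer → rerer) repeat the first consonant+vowel as a prefix.
The other patterns: stems with 2 vowels add -ani; stems with 3 vowels insert -ez- after the first vowel.
So vil → vivil.

vivil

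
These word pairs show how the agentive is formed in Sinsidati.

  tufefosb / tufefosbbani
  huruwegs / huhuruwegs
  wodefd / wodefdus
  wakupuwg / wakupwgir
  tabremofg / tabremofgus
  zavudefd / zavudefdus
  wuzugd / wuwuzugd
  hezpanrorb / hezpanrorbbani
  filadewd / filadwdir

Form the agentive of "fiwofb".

fiwofbus

wuzugd and wodefd both end in -d yet inflect differently (wuwuzugd, wodefdus), so the final letter is not what conditions the rule; the second-to-last letter is.
"fiwofb" has second-to-last letter 'f'. The stems whose second-to-last letter is 'f' (wodefd → wodefdus, zavudefd → zavudefdus, tabremofg → tabremofgus) add -us.
So fiwofb → fiwofbus.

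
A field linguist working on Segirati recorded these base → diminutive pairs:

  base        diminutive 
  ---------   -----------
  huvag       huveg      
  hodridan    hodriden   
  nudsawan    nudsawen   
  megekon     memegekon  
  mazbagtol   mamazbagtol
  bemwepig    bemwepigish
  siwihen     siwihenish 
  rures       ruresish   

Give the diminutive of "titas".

tites

hodridan and megekon both end in -n yet inflect differently (hodriden, memegekon), so the final letter is not what conditions the rule; the last vowel is.
"titas" has last vowel 'a'. The stems whose last vowel is 'a' (huvag → huveg, hodridan → hodriden, nudsawan → nudsawen) change the last vowel to 'e'.
The other patterns: stems whose last vowel is 'o' repeat the first consonant+vowel as a prefix; stems whose last vowel is 'e' or 'i' add -ish.
So titas → tites.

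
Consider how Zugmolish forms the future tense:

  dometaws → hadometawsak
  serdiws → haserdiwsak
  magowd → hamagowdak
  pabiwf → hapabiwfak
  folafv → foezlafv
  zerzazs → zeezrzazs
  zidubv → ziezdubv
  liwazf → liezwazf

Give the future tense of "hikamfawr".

hahikamfawrak

"hikamfawr" has second-to-last letter 'w'. The stems whose second-to-last letter is 'w' (dometaws → hadometawsak, serdiws → haserdiwsak, magowd → hamagowdak) add ha- … -ak around the stem.
The other pattern: stems whose second-to-last letter is 'b', 'f' or 'z' insert -ez- after the first vowel.
So hikamfawr → hahikamfawrak.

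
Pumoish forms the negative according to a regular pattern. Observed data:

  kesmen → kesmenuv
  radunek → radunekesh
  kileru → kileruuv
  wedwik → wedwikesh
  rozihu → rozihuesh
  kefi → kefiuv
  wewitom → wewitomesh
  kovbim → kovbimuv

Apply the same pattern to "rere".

rereesh

"rere" begins with r-. The stems beginning with r- (rozihu → rozihuesh, radunek → radunekesh) add -esh.
So rere → rereesh.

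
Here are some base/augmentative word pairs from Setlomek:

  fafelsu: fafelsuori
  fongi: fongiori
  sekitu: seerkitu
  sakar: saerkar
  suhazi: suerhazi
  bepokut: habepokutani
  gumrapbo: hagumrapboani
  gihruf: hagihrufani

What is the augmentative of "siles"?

sierles

"siles" begins with s-. The stems beginning with s- (sekitu → seerkitu, sakar → saerkar, suhazi → suerhazi) insert -er- after the first vowel.
The other patterns: stems beginning with f- add -ori; stems beginning with b- or g- add ha- … -ani around the stem.
So siles → sierles.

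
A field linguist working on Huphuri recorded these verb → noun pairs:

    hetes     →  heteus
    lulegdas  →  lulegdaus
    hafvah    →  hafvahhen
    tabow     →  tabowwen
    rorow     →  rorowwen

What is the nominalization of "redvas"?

"redvas" ends in -s. The stems ending in -s (hetes → heteus, lulegdas → lulegdaus) drop the final letter and add -us.
The other pattern: stems ending in -h or -w double the final consonant and add -en.
So redvas → redvaus.

redvaus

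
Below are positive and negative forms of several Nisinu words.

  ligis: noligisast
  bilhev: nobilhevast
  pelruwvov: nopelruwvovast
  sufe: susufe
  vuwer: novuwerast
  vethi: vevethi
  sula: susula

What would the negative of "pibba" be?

"pibba" ends in a vowel. The stems ending in a vowel (vethi → vevethi, sula → susula, sufe → susufe) repeat the first consonant+vowel as a prefix.
So pibba → pipibba.

pipibba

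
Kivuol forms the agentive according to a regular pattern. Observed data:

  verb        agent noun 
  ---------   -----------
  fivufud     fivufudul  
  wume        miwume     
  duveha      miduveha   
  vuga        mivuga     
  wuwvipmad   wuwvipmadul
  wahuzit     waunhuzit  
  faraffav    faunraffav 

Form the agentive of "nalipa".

minalipa

"nalipa" ends in -a. The stems ending in -a (duveha → miduveha, vuga → mivuga) add the prefix mi-.
So nalipa → minalipa.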